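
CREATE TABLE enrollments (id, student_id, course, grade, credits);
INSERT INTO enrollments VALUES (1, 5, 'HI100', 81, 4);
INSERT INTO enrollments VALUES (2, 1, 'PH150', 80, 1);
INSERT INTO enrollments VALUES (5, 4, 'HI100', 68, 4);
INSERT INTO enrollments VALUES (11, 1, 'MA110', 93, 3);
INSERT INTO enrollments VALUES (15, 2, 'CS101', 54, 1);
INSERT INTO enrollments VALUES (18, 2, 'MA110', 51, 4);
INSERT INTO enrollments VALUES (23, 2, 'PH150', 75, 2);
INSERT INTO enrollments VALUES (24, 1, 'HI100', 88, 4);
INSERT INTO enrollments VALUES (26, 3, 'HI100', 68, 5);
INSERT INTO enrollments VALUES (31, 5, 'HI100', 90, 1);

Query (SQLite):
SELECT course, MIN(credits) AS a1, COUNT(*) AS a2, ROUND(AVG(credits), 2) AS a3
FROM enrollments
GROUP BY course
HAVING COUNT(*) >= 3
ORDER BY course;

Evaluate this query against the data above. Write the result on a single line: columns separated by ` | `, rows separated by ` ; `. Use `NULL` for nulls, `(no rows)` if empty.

HI100 | 1 | 5 | 3.6

Group enrollments by course.
Per group compute: MIN(credits), COUNT(*), ROUND(AVG(credits), 2).
HAVING: drop groups with fewer than 3 rows.
  CS101: ids {15} → MIN(credits)=1, COUNT(*)=1, ROUND(AVG(credits), 2)=1
  HI100: ids {1, 5, 24, 26, 31} → MIN(credits)=1, COUNT(*)=5, ROUND(AVG(credits), 2)=3.6
  MA110: ids {11, 18} → MIN(credits)=3, COUNT(*)=2, ROUND(AVG(credits), 2)=3.5
  PH150: ids {2, 23} → MIN(credits)=1, COUNT(*)=2, ROUND(AVG(credits), 2)=1.5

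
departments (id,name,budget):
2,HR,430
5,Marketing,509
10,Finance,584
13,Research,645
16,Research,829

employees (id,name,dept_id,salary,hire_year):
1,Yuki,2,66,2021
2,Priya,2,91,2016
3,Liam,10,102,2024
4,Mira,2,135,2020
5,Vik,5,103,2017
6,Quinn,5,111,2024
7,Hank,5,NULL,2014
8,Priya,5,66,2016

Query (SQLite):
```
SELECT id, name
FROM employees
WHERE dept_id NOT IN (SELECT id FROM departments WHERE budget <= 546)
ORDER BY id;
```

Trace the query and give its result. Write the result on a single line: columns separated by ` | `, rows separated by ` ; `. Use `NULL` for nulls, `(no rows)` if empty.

3 | Liam

Inner query: departments.id where budget <= 546.
Outer: keep employees rows whose dept_id is not in that set.
Inner query → {2, 5}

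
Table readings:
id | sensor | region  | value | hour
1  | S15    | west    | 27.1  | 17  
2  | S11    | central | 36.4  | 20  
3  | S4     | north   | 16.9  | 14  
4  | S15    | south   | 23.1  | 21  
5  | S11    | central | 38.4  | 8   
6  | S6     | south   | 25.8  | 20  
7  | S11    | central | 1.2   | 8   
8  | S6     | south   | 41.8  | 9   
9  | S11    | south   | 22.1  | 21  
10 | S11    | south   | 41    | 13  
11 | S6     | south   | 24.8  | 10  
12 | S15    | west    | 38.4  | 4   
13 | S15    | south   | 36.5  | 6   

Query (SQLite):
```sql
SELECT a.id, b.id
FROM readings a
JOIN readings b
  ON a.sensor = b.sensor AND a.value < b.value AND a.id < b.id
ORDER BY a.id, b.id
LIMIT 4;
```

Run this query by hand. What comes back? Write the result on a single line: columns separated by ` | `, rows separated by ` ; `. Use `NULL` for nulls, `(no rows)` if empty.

1 | 12 ; 1 | 13 ; 2 | 5 ; 2 | 10

Pairs (a,b) with same sensor, a.value < b.value, a.id < b.id.
sensor groups: S11:{2,5,7,9,10} S15:{1,4,12,13} S4:{3} S6:{6,8,11}
Ordered by (a.id, b.id); first 4.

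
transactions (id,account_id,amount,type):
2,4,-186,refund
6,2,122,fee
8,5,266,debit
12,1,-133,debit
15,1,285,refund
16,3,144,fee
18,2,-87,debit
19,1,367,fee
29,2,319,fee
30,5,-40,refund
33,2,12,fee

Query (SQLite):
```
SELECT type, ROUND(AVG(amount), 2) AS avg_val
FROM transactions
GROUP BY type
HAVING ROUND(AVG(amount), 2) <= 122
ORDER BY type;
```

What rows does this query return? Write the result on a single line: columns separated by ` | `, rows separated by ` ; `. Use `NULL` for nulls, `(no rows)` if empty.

debit | 15.33 ; refund | 19.67

Partition transactions by type; compute ROUND(AVG(amount), 2) within each group.
HAVING: keep groups where ROUND(AVG(amount), 2) <= 122.
  debit: ids {8, 12, 18} → ROUND(AVG(amount), 2)=15.33
  fee: ids {6, 16, 19, 29, 33} → ROUND(AVG(amount), 2)=192.8
  refund: ids {2, 15, 30} → ROUND(AVG(amount), 2)=19.67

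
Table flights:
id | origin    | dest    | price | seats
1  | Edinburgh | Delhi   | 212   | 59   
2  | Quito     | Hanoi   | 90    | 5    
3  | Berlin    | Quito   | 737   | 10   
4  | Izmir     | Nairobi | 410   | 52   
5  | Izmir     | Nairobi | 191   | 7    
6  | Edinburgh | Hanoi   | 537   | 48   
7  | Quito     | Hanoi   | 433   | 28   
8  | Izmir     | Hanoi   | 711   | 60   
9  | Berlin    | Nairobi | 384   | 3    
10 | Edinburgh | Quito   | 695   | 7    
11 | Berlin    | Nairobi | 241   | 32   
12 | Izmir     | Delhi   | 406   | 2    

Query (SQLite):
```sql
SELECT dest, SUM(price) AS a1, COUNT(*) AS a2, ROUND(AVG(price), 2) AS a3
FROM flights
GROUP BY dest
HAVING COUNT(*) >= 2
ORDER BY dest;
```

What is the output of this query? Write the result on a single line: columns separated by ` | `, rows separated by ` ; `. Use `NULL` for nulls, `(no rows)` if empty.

Delhi | 618 | 2 | 309 ; Hanoi | 1771 | 4 | 442.75 ; Nairobi | 1226 | 4 | 306.5 ; Quito | 1432 | 2 | 716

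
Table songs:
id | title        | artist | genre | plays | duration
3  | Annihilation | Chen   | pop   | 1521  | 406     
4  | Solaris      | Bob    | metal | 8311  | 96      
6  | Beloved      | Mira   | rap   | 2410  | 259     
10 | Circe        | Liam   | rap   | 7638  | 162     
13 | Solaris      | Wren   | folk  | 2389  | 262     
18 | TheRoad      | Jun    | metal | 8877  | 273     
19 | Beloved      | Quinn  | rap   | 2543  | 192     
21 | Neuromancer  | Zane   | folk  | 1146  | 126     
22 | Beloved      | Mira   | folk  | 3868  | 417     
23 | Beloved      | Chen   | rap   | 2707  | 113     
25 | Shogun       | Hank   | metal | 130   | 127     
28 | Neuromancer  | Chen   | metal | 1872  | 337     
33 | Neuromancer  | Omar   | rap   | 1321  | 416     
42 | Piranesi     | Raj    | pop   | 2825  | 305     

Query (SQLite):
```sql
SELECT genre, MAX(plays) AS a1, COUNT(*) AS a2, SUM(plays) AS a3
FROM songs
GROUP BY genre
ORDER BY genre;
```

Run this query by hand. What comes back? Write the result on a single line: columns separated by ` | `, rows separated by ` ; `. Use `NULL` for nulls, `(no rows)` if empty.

Group songs by genre.
Per group compute: MAX(plays), COUNT(*), SUM(plays).
  folk: ids {13, 21, 22} → MAX(plays)=3868, COUNT(*)=3, SUM(plays)=7403
  metal: ids {4, 18, 25, 28} → MAX(plays)=8877, COUNT(*)=4, SUM(plays)=19190
  pop: ids {3, 42} → MAX(plays)=2825, COUNT(*)=2, SUM(plays)=4346
  rap: ids {6, 10, 19, 23, 33} → MAX(plays)=7638, COUNT(*)=5, SUM(plays)=16619

folk | 3868 | 3 | 7403 ; metal | 8877 | 4 | 19190 ; pop | 2825 | 2 | 4346 ; rap | 7638 | 5 | 16619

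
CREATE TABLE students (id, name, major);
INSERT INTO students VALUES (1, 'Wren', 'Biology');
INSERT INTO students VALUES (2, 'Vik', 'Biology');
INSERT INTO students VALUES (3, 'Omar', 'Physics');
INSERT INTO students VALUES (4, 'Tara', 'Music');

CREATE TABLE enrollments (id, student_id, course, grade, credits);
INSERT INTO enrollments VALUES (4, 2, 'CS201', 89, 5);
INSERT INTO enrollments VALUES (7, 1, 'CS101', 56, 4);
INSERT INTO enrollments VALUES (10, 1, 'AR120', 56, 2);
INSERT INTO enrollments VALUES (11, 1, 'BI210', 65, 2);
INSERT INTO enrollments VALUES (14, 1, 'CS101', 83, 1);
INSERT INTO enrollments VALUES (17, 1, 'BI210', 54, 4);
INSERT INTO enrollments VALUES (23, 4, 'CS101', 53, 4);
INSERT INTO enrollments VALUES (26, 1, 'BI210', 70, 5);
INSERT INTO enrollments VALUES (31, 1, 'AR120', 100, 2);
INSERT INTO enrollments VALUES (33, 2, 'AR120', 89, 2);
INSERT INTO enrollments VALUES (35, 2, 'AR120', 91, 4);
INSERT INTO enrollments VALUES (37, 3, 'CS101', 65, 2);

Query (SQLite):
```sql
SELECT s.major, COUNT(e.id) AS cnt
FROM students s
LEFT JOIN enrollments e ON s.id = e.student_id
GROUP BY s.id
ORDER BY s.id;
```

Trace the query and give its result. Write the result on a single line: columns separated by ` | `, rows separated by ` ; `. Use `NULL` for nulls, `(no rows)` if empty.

LEFT JOIN keeps every students row; unmatched ones get NULL for enrollments columns.
Group by students.id and compute COUNT(e.id). COUNT(col) of an all-NULL group is 0.
  1: ids {7, 10, 11, 14, 17, 26, 31} → COUNT(e.id)=7
  2: ids {4, 33, 35} → COUNT(e.id)=3
  3: ids {37} → COUNT(e.id)=1
  4: ids {23} → COUNT(e.id)=1

Biology | 7 ; Biology | 3 ; Physics | 1 ; Music | 1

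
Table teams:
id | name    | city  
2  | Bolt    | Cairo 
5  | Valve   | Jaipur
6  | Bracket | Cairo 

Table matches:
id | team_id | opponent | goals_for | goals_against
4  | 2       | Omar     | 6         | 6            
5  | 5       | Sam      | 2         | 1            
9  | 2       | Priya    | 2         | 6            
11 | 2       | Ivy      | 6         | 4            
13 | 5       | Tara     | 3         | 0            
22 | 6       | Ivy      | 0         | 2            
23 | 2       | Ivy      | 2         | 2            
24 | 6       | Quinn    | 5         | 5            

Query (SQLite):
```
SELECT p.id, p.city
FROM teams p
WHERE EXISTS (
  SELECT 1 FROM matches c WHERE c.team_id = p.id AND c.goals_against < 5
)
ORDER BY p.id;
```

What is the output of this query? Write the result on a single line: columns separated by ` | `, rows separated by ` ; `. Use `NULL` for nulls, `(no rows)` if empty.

2 | Cairo ; 5 | Jaipur ; 6 | Cairo

For each teams row, check whether any matches with matching team_id has goals_against < 5.
Keep rows where that is true.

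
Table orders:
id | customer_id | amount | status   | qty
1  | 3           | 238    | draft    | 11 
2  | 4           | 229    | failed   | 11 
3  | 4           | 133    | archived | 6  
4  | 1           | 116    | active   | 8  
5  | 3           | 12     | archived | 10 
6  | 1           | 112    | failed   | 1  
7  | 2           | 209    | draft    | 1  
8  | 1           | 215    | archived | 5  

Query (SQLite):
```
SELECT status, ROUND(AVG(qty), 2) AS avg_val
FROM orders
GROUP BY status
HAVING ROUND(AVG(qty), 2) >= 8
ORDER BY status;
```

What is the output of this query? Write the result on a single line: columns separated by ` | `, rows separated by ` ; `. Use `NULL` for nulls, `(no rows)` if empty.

Partition orders by status; compute ROUND(AVG(qty), 2) within each group.
HAVING: keep groups where ROUND(AVG(qty), 2) >= 8.
  active: ids {4} → ROUND(AVG(qty), 2)=8
  archived: ids {3, 5, 8} → ROUND(AVG(qty), 2)=7
  draft: ids {1, 7} → ROUND(AVG(qty), 2)=6
  failed: ids {2, 6} → ROUND(AVG(qty), 2)=6

active | 8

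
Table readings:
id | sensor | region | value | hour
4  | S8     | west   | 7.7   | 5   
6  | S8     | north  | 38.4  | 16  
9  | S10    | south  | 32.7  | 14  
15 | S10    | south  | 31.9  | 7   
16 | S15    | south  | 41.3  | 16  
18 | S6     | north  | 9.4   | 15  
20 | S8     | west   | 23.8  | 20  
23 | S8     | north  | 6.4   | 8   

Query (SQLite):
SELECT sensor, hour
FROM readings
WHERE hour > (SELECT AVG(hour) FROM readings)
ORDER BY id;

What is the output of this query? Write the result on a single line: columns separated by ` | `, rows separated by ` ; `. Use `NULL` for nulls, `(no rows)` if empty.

S8 | 16 ; S10 | 14 ; S15 | 16 ; S6 | 15 ; S8 | 20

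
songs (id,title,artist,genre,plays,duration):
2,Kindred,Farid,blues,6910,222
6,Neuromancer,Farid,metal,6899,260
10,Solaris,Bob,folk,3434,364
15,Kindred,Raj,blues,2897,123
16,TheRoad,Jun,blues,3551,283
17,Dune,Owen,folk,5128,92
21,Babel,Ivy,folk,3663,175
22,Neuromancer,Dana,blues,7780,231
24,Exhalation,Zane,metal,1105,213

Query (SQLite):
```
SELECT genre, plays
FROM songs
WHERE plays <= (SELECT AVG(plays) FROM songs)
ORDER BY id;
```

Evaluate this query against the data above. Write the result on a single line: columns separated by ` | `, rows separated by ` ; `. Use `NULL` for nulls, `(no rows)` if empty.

folk | 3434 ; blues | 2897 ; blues | 3551 ; folk | 3663 ; metal | 1105

Scalar subquery: AVG(plays) over all songs rows = 4596.333333 (≈; comparison uses full precision).
Keep rows where plays <= that value.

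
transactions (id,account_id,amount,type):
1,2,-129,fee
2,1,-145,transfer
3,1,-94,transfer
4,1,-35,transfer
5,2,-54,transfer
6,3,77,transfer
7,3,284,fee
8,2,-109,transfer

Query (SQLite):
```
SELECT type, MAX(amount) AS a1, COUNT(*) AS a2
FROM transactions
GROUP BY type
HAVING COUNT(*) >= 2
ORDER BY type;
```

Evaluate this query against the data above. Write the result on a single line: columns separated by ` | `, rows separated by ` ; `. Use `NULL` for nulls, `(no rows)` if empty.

Group transactions by type.
Per group compute: MAX(amount), COUNT(*).
HAVING: drop groups with fewer than 2 rows.
  fee: ids {1, 7} → MAX(amount)=284, COUNT(*)=2
  transfer: ids {2, 3, 4, 5, 6, 8} → MAX(amount)=77, COUNT(*)=6

fee | 284 | 2 ; transfer | 77 | 6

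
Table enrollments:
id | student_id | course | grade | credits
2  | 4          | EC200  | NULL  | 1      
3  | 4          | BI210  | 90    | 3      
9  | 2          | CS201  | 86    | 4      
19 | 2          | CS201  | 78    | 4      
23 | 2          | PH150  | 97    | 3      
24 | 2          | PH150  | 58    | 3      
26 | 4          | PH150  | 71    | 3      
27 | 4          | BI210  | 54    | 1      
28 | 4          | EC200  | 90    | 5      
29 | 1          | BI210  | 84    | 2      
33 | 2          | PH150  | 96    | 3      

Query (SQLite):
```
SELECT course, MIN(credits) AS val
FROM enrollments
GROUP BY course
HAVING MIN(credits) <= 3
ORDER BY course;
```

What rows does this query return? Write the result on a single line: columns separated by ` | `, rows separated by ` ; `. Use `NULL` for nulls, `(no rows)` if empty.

BI210 | 1 ; EC200 | 1 ; PH150 | 3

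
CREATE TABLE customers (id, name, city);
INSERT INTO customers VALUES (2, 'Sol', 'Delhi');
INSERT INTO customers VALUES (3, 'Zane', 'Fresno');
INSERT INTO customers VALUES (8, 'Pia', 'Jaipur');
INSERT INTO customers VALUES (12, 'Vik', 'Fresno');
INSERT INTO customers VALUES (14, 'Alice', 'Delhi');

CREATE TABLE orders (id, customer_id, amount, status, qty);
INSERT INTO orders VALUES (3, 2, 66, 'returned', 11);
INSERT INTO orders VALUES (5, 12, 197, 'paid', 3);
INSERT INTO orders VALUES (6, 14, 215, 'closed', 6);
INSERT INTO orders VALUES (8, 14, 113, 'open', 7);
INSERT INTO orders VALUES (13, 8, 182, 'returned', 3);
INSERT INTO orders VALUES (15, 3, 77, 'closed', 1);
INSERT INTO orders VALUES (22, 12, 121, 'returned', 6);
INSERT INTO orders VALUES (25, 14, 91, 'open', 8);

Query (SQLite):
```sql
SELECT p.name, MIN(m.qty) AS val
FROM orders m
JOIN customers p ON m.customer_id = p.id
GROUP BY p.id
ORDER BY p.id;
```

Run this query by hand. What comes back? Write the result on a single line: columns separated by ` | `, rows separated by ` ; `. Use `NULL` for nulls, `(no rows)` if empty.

Sol | 11 ; Zane | 1 ; Pia | 3 ; Vik | 3 ; Alice | 6

Join each orders row to its customers via customer_id.
Group joined rows by customers.id; compute MIN(m.qty) per group.
  2: ids {3} → MIN(m.qty)=11
  3: ids {15} → MIN(m.qty)=1
  8: ids {13} → MIN(m.qty)=3
  12: ids {5, 22} → MIN(m.qty)=3
  14: ids {6, 8, 25} → MIN(m.qty)=6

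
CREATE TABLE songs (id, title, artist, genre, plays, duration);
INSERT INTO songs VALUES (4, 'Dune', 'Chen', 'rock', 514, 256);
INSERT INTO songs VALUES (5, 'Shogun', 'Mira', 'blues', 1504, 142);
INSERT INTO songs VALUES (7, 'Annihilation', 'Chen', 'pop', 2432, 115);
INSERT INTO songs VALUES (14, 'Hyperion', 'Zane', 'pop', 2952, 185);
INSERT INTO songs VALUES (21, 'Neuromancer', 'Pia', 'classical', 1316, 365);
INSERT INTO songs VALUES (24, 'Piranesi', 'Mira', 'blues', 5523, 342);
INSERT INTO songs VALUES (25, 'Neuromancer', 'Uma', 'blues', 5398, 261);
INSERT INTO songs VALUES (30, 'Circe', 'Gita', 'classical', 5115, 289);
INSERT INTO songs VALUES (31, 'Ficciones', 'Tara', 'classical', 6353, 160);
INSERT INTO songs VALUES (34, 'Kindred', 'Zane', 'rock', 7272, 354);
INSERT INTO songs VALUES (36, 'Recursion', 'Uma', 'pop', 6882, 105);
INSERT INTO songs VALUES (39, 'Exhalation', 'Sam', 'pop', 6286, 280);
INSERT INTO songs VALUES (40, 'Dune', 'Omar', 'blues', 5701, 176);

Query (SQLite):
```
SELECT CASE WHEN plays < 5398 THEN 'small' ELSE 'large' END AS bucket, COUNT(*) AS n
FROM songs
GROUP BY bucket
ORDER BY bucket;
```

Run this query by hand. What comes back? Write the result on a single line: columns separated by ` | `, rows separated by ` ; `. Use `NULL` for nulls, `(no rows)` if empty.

large | 7 ; small | 6

Bucket rows by plays < 5398 → 'small' else 'large'; count each bucket.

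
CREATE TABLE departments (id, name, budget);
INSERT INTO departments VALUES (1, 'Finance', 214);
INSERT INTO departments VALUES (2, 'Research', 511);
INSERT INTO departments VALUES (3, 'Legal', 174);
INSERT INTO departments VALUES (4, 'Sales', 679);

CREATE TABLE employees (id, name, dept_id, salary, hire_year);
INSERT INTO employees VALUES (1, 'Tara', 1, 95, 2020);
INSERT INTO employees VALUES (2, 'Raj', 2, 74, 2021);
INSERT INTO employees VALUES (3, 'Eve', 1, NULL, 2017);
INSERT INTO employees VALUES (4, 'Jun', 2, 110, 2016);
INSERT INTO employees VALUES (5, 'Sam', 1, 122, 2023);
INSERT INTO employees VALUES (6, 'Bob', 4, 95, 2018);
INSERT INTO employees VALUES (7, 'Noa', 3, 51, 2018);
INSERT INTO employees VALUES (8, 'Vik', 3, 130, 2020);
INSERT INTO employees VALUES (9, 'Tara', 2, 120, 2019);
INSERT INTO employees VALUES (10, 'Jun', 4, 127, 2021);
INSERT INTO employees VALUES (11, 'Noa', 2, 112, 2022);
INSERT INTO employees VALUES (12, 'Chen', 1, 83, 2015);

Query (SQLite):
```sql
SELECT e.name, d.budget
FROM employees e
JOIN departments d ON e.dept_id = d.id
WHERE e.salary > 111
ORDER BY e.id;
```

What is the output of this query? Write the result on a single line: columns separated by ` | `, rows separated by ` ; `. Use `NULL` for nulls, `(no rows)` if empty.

Each employees row matches the departments row where dept_id = departments.id.
Then keep rows with e.salary > 111.

Sam | 214 ; Vik | 174 ; Tara | 511 ; Jun | 679 ; Noa | 511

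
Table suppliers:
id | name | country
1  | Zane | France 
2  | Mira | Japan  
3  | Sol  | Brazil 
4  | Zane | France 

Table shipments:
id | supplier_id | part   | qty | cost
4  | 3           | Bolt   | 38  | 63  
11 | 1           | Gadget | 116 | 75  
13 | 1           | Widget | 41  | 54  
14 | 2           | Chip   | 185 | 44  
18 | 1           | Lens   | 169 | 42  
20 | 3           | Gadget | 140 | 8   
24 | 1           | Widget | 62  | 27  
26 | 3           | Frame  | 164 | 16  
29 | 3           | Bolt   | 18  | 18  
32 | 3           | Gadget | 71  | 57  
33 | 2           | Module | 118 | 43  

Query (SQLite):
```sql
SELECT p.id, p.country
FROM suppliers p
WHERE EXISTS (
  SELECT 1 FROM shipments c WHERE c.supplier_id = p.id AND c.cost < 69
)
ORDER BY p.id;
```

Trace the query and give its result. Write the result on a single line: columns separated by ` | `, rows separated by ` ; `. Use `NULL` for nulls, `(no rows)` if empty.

For each suppliers row, check whether any shipments with matching supplier_id has cost < 69.
Keep rows where that is true.

1 | France ; 2 | Japan ; 3 | Brazil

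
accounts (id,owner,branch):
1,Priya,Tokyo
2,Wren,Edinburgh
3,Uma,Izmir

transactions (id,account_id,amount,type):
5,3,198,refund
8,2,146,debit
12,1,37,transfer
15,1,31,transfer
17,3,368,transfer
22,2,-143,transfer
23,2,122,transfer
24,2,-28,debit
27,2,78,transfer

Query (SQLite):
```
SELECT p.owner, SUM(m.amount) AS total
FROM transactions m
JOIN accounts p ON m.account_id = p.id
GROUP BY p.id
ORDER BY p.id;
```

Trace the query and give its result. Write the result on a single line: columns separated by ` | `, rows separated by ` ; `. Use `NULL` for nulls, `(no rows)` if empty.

Join each transactions row to its accounts via account_id.
Group joined rows by accounts.id; compute SUM(m.amount) per group.
  1: ids {12, 15} → SUM(m.amount)=68
  2: ids {8, 22, 23, 24, 27} → SUM(m.amount)=175
  3: ids {5, 17} → SUM(m.amount)=566

Priya | 68 ; Wren | 175 ; Uma | 566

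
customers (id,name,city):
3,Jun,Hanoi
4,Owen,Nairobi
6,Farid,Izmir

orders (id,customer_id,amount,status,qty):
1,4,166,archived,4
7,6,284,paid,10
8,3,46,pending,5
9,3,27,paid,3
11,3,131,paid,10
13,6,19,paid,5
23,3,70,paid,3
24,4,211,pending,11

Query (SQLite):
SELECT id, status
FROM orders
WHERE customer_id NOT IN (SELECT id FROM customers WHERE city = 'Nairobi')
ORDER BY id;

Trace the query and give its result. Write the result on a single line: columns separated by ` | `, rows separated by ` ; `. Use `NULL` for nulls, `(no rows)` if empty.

Inner query: customers.id where city = 'Nairobi'.
Outer: keep orders rows whose customer_id is not in that set.
Inner query → {4}

7 | paid ; 8 | pending ; 9 | paid ; 11 | paid ; 13 | paid ; 23 | paid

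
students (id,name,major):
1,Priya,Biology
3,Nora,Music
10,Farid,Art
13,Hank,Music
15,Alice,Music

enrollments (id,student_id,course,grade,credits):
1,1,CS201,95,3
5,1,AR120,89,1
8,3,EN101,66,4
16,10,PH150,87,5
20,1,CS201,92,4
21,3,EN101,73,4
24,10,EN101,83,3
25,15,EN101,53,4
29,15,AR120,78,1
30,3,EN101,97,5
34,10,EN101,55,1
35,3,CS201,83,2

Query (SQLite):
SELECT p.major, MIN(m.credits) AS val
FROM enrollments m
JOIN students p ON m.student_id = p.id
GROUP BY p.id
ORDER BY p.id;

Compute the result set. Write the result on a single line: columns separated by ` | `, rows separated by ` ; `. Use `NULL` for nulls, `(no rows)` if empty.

Join each enrollments row to its students via student_id.
Group joined rows by students.id; compute MIN(m.credits) per group.
  1: ids {1, 5, 20} → MIN(m.credits)=1
  3: ids {8, 21, 30, 35} → MIN(m.credits)=2
  10: ids {16, 24, 34} → MIN(m.credits)=1
  15: ids {25, 29} → MIN(m.credits)=1

Biology | 1 ; Music | 2 ; Art | 1 ; Music | 1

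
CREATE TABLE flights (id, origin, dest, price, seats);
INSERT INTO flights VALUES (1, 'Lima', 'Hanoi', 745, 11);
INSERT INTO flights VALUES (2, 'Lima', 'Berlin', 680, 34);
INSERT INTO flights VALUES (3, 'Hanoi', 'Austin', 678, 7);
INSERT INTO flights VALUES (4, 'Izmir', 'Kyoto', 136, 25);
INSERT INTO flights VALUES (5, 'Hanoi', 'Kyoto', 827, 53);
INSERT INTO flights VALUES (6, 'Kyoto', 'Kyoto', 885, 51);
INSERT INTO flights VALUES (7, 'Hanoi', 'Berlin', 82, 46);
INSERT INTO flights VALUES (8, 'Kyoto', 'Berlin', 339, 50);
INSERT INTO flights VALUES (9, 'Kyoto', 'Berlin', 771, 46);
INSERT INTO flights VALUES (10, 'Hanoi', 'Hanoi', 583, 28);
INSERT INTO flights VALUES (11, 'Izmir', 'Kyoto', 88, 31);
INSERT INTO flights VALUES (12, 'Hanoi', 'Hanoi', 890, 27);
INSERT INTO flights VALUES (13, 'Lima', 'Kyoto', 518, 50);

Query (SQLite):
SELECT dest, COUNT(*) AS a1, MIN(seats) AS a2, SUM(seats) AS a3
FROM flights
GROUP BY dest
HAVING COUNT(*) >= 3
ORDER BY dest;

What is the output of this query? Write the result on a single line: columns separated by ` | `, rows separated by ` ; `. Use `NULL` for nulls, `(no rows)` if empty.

Group flights by dest.
Per group compute: COUNT(*), MIN(seats), SUM(seats).
HAVING: drop groups with fewer than 3 rows.
  Austin: ids {3} → COUNT(*)=1, MIN(seats)=7, SUM(seats)=7
  Berlin: ids {2, 7, 8, 9} → COUNT(*)=4, MIN(seats)=34, SUM(seats)=176
  Hanoi: ids {1, 10, 12} → COUNT(*)=3, MIN(seats)=11, SUM(seats)=66
  Kyoto: ids {4, 5, 6, 11, 13} → COUNT(*)=5, MIN(seats)=25, SUM(seats)=210

Berlin | 4 | 34 | 176 ; Hanoi | 3 | 11 | 66 ; Kyoto | 5 | 25 | 210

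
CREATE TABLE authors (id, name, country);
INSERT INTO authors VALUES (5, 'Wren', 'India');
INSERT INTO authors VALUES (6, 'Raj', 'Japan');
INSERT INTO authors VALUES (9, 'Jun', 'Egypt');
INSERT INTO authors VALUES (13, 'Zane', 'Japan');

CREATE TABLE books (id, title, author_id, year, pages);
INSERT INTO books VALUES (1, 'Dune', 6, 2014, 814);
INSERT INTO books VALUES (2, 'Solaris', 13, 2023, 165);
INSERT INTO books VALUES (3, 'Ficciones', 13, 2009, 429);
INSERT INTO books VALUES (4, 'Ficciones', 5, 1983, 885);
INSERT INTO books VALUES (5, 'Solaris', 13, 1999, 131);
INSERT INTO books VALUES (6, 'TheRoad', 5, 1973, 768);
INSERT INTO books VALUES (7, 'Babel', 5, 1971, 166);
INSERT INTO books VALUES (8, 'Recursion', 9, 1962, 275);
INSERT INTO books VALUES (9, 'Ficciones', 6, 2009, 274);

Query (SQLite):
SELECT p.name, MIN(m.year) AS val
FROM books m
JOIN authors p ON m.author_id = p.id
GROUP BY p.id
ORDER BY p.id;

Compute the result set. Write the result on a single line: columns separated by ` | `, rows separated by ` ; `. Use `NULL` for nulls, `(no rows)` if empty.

Wren | 1971 ; Raj | 2009 ; Jun | 1962 ; Zane | 1999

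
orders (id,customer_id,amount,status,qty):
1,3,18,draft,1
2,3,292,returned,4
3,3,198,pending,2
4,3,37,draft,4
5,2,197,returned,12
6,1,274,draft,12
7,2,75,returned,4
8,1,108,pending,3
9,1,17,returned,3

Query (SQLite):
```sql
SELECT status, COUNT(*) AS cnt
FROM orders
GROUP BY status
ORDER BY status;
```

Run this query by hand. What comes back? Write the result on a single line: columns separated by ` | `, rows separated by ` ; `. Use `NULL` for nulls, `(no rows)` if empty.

Partition orders by status; compute COUNT(*) within each group.
  draft: ids {1, 4, 6} → COUNT(*)=3
  pending: ids {3, 8} → COUNT(*)=2
  returned: ids {2, 5, 7, 9} → COUNT(*)=4

draft | 3 ; pending | 2 ; returned | 4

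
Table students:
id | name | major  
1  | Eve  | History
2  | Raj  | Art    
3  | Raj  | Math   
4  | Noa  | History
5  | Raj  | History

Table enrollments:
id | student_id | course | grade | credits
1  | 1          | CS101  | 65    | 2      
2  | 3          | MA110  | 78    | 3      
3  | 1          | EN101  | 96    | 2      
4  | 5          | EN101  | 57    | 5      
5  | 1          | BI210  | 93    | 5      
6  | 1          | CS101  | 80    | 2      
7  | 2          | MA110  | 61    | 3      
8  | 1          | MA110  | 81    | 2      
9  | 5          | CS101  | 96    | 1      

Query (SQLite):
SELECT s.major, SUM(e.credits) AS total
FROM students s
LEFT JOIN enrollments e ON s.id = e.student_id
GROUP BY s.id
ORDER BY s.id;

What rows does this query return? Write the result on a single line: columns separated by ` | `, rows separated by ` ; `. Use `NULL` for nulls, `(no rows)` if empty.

LEFT JOIN keeps every students row; unmatched ones get NULL for enrollments columns.
Group by students.id and compute SUM(e.credits). SUM over an all-NULL group is NULL.
  1: ids {1, 3, 5, 6, 8} → SUM(e.credits)=13
  2: ids {7} → SUM(e.credits)=3
  3: ids {2} → SUM(e.credits)=3
  4: ids {—} → SUM(e.credits)=NULL
  5: ids {4, 9} → SUM(e.credits)=6

History | 13 ; Art | 3 ; Math | 3 ; History | NULL ; History | 6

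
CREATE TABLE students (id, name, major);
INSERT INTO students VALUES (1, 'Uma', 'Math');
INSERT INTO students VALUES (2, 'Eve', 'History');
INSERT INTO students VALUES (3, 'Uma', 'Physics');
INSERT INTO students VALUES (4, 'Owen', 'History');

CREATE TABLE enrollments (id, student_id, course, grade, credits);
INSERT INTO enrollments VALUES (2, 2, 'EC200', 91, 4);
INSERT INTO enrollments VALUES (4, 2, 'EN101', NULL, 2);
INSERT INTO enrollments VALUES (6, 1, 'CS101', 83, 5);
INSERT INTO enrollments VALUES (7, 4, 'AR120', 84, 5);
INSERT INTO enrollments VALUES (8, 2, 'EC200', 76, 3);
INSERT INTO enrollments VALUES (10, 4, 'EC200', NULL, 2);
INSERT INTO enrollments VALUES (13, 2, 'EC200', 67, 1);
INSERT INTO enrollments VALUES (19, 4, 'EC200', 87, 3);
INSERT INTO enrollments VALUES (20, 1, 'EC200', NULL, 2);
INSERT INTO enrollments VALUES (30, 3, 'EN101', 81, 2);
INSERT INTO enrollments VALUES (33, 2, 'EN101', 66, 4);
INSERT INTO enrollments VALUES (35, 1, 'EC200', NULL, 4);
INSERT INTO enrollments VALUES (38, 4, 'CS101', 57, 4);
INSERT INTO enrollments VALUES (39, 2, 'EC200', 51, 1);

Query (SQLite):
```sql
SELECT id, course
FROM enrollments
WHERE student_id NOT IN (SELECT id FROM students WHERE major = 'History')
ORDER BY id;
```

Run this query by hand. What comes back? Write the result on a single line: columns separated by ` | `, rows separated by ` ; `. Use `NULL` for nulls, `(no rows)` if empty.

6 | CS101 ; 20 | EC200 ; 30 | EN101 ; 35 | EC200

Inner query: students.id where major = 'History'.
Outer: keep enrollments rows whose student_id is not in that set.
Inner query → {2, 4}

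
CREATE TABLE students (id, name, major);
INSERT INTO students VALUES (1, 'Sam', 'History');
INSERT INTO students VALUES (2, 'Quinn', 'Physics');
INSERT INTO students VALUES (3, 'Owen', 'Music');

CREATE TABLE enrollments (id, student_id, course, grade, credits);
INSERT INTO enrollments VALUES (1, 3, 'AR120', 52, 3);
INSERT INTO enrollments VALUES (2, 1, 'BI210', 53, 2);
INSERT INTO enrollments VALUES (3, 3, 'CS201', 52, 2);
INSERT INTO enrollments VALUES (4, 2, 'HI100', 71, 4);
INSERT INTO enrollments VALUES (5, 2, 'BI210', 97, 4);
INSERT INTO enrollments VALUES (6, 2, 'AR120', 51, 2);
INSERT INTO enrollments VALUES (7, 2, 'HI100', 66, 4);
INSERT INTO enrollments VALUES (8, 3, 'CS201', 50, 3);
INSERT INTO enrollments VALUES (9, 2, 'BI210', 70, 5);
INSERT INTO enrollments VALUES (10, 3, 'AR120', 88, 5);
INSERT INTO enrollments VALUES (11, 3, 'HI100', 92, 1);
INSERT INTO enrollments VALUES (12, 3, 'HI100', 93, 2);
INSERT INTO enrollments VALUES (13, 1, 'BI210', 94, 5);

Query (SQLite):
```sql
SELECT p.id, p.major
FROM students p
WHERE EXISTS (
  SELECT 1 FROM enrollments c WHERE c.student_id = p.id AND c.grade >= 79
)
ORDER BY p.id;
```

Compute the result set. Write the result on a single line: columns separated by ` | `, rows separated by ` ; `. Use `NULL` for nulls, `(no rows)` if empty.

For each students row, check whether any enrollments with matching student_id has grade >= 79.
Keep rows where that is true.

1 | History ; 2 | Physics ; 3 | Music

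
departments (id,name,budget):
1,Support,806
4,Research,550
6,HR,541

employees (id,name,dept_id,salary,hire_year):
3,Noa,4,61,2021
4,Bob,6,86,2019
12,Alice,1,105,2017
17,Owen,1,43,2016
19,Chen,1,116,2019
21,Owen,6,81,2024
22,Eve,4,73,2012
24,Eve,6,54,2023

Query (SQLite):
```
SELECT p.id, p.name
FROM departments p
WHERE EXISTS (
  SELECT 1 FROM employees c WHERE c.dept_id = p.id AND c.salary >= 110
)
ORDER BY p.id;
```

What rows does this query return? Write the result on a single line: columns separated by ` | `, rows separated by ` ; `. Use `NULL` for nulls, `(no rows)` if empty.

For each departments row, check whether any employees with matching dept_id has salary >= 110.
Keep rows where that is true.

1 | Support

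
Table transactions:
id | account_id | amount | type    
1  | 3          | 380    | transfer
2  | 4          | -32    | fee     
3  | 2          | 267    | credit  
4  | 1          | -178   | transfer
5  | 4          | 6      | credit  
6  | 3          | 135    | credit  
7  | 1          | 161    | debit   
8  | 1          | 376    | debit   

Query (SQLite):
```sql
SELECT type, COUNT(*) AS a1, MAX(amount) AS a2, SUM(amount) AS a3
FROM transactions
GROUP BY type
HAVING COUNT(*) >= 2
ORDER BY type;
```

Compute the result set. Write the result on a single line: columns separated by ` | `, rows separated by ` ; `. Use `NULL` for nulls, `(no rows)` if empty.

credit | 3 | 267 | 408 ; debit | 2 | 376 | 537 ; transfer | 2 | 380 | 202

Group transactions by type.
Per group compute: COUNT(*), MAX(amount), SUM(amount).
HAVING: drop groups with fewer than 2 rows.
  credit: ids {3, 5, 6} → COUNT(*)=3, MAX(amount)=267, SUM(amount)=408
  debit: ids {7, 8} → COUNT(*)=2, MAX(amount)=376, SUM(amount)=537
  fee: ids {2} → COUNT(*)=1, MAX(amount)=-32, SUM(amount)=-32
  transfer: ids {1, 4} → COUNT(*)=2, MAX(amount)=380, SUM(amount)=202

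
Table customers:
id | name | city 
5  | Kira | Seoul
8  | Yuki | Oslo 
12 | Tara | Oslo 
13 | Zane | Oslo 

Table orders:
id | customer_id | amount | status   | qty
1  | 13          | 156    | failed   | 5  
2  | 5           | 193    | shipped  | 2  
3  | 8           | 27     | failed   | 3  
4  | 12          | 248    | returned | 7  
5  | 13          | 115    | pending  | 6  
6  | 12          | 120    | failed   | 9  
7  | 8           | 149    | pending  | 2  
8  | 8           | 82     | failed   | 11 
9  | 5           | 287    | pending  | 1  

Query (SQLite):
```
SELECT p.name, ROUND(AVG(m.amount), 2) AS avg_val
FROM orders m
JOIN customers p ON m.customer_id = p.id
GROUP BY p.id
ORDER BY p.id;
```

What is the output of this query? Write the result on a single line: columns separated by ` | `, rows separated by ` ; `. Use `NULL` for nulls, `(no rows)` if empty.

Join each orders row to its customers via customer_id.
Group joined rows by customers.id; compute ROUND(AVG(m.amount), 2) per group.
  5: ids {2, 9} → ROUND(AVG(m.amount), 2)=240
  8: ids {3, 7, 8} → ROUND(AVG(m.amount), 2)=86
  12: ids {4, 6} → ROUND(AVG(m.amount), 2)=184
  13: ids {1, 5} → ROUND(AVG(m.amount), 2)=135.5

Kira | 240 ; Yuki | 86 ; Tara | 184 ; Zane | 135.5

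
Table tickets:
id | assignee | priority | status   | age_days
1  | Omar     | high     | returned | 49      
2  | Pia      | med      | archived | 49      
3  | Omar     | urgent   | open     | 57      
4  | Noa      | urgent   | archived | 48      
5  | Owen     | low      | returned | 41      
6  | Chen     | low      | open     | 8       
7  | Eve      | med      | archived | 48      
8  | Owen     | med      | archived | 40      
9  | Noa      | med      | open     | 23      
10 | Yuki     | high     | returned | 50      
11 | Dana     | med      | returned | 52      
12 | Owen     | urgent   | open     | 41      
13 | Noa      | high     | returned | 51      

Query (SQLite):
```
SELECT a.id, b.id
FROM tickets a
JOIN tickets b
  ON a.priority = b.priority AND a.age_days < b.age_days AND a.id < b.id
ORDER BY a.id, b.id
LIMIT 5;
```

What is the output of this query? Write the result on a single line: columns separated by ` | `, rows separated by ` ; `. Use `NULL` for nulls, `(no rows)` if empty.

1 | 10 ; 1 | 13 ; 2 | 11 ; 7 | 11 ; 8 | 11

Pairs (a,b) with same priority, a.age_days < b.age_days, a.id < b.id.
priority groups: high:{1,10,13} low:{5,6} med:{2,7,8,9,11} urgent:{3,4,12}
Ordered by (a.id, b.id); first 5.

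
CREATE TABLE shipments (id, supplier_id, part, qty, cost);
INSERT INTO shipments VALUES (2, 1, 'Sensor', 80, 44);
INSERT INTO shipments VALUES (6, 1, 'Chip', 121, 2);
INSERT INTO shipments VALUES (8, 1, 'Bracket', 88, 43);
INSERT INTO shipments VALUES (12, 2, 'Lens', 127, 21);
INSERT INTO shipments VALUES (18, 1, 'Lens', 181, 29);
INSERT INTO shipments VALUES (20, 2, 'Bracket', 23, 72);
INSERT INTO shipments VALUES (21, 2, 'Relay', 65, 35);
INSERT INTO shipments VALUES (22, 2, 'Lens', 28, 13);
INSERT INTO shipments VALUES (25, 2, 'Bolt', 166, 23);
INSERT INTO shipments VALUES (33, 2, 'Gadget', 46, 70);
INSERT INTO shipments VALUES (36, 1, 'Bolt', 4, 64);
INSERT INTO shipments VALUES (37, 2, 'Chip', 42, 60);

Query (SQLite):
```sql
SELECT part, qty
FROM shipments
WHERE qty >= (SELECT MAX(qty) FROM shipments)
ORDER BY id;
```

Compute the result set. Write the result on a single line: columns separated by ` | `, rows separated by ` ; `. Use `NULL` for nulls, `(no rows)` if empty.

Scalar subquery: MAX(qty) over all shipments rows = 181.
Keep rows where qty >= that value.

Lens | 181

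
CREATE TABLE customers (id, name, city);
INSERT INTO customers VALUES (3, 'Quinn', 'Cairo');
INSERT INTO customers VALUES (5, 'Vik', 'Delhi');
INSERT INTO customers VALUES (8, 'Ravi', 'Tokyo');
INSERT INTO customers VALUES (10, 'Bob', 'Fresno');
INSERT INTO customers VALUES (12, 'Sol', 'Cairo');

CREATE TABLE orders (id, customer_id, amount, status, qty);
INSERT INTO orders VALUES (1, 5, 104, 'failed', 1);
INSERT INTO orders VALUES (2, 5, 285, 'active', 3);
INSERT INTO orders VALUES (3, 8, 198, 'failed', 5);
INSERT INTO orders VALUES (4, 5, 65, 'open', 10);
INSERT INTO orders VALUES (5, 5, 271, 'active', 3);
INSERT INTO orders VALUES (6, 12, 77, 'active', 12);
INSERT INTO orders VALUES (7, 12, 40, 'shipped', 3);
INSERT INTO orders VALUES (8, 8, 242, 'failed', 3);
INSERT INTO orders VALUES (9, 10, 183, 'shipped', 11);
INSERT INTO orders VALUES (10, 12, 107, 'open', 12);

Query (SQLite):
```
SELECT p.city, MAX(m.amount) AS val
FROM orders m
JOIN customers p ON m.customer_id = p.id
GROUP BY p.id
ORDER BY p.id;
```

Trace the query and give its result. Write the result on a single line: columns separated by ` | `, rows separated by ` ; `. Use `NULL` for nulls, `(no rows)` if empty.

Delhi | 285 ; Tokyo | 242 ; Fresno | 183 ; Cairo | 107

Join each orders row to its customers via customer_id.
Group joined rows by customers.id; compute MAX(m.amount) per group.
  5: ids {1, 2, 4, 5} → MAX(m.amount)=285
  8: ids {3, 8} → MAX(m.amount)=242
  10: ids {9} → MAX(m.amount)=183
  12: ids {6, 7, 10} → MAX(m.amount)=107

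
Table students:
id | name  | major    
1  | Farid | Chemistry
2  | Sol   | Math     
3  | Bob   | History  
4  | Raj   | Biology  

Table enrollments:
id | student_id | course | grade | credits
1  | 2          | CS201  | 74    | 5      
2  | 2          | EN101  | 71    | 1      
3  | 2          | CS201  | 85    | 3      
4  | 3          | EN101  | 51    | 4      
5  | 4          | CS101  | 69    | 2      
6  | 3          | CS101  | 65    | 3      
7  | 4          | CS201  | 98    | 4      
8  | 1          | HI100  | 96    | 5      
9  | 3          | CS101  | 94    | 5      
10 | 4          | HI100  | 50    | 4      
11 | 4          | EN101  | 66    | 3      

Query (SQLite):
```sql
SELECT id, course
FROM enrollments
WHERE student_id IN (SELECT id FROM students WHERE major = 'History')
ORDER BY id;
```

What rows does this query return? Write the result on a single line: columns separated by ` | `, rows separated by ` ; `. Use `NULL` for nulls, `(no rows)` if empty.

4 | EN101 ; 6 | CS101 ; 9 | CS101

Inner query: students.id where major = 'History'.
Outer: keep enrollments rows whose student_id is in that set.
Inner query → {3}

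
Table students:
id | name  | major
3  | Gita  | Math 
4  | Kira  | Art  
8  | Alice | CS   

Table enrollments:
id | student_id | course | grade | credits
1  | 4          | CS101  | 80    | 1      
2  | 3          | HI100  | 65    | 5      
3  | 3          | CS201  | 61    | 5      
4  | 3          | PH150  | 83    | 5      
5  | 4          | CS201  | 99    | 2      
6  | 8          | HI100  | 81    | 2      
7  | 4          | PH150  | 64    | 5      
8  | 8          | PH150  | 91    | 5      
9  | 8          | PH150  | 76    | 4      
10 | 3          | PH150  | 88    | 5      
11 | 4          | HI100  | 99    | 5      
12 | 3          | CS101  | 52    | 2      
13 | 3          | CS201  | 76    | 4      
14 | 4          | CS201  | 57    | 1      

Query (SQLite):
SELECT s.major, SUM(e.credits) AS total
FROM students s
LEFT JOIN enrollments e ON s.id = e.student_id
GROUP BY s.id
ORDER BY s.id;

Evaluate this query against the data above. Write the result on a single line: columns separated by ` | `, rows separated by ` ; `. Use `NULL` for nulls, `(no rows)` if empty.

Math | 26 ; Art | 14 ; CS | 11

LEFT JOIN keeps every students row; unmatched ones get NULL for enrollments columns.
Group by students.id and compute SUM(e.credits). SUM over an all-NULL group is NULL.
  3: ids {2, 3, 4, 10, 12, 13} → SUM(e.credits)=26
  4: ids {1, 5, 7, 11, 14} → SUM(e.credits)=14
  8: ids {6, 8, 9} → SUM(e.credits)=11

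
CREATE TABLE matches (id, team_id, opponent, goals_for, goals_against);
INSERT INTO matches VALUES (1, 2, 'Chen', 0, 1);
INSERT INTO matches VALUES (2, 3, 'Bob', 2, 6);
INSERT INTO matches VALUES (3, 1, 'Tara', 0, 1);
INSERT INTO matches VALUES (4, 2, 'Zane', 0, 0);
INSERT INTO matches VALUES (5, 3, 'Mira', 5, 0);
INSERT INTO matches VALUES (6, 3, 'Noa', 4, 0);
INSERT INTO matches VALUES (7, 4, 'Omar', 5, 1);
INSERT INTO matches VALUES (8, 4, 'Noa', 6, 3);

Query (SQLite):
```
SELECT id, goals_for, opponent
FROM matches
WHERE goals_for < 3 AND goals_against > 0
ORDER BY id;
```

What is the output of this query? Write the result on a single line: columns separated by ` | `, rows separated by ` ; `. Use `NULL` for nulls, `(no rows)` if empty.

1 | 0 | Chen ; 2 | 2 | Bob ; 3 | 0 | Tara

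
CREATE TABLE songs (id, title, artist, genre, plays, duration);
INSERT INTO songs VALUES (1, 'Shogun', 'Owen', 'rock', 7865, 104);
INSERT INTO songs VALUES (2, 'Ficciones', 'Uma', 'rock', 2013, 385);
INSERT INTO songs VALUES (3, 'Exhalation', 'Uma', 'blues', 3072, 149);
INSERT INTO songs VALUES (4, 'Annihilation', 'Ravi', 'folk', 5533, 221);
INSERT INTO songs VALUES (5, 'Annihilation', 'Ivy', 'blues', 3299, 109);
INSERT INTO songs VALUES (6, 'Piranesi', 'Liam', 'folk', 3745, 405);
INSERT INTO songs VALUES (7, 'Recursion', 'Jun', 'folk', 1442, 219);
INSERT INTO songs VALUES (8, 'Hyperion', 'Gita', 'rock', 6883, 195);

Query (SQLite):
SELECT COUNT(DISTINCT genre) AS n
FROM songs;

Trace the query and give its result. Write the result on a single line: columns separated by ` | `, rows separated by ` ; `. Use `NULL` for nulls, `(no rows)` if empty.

3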